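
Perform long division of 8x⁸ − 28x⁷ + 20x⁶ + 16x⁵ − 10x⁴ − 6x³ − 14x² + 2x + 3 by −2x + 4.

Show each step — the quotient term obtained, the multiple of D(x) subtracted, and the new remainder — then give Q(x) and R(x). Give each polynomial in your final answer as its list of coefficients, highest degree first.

Q = [-4, 6, 2, -4, -3, -3, 1, 1]; R = [-1]

Step 1: lead(8x⁸ − 28x⁷ + 20x⁶ + 16x⁵ − 10x⁴ − 6x³ − 14x² + 2x + 3) ÷ lead(D) = 8x⁸ ÷ −2x = −4x⁷. Subtract (−4x⁷)·D = 8x⁸ − 16x⁷. Remainder: −12x⁷ + 20x⁶ + 16x⁵ − 10x⁴ − 6x³ − 14x² + 2x + 3.
Step 2: lead(−12x⁷ + 20x⁶ + 16x⁵ − 10x⁴ − 6x³ − 14x² + 2x + 3) ÷ lead(D) = −12x⁷ ÷ −2x = 6x⁶. Subtract (6x⁶)·D = −12x⁷ + 24x⁶. Remainder: −4x⁶ + 16x⁵ − 10x⁴ − 6x³ − 14x² + 2x + 3.
Step 3: lead(−4x⁶ + 16x⁵ − 10x⁴ − 6x³ − 14x² + 2x + 3) ÷ lead(D) = −4x⁶ ÷ −2x = 2x⁵. Subtract (2x⁵)·D = −4x⁶ + 8x⁵. Remainder: 8x⁵ − 10x⁴ − 6x³ − 14x² + 2x + 3.
Step 4: lead(8x⁵ − 10x⁴ − 6x³ − 14x² + 2x + 3) ÷ lead(D) = 8x⁵ ÷ −2x = −4x⁴. Subtract (−4x⁴)·D = 8x⁵ − 16x⁴. Remainder: 6x⁴ − 6x³ − 14x² + 2x + 3.
Step 5: lead(6x⁴ − 6x³ − 14x² + 2x + 3) ÷ lead(D) = 6x⁴ ÷ −2x = −3x³. Subtract (−3x³)·D = 6x⁴ − 12x³. Remainder: 6x³ − 14x² + 2x + 3.
Step 6: lead(6x³ − 14x² + 2x + 3) ÷ lead(D) = 6x³ ÷ −2x = −3x². Subtract (−3x²)·D = 6x³ − 12x². Remainder: −2x² + 2x + 3.
Step 7: lead(−2x² + 2x + 3) ÷ lead(D) = −2x² ÷ −2x = x. Subtract (x)·D = −2x² + 4x. Remainder: −2x + 3.
Step 8: lead(−2x + 3) ÷ lead(D) = −2x ÷ −2x = 1. Subtract (1)·D = −2x + 4. Remainder: −1.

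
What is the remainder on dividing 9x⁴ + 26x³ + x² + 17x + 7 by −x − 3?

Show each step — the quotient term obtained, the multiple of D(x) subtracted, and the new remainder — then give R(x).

R(x) = −8

Step 1: lead(9x⁴ + 26x³ + x² + 17x + 7) ÷ lead(D) = 9x⁴ ÷ −x = −9x³. Subtract (−9x³)·D = 9x⁴ + 27x³. Remainder: −x³ + x² + 17x + 7.
Step 2: lead(−x³ + x² + 17x + 7) ÷ lead(D) = −x³ ÷ −x = x². Subtract (x²)·D = −x³ − 3x². Remainder: 4x² + 17x + 7.
Step 3: lead(4x² + 17x + 7) ÷ lead(D) = 4x² ÷ −x = −4x. Subtract (−4x)·D = 4x² + 12x. Remainder: 5x + 7.
Step 4: lead(5x + 7) ÷ lead(D) = 5x ÷ −x = −5. Subtract (−5)·D = 5x + 15. Remainder: −8.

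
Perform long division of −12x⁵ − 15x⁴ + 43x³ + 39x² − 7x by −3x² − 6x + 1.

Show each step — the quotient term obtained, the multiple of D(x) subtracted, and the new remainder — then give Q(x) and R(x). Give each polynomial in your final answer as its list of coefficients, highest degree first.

Step 1: lead(−12x⁵ − 15x⁴ + 43x³ + 39x² − 7x) ÷ lead(D) = −12x⁵ ÷ −3x² = 4x³. Subtract (4x³)·D = −12x⁵ − 24x⁴ + 4x³. Remainder: 9x⁴ + 39x³ + 39x² − 7x.
Step 2: lead(9x⁴ + 39x³ + 39x² − 7x) ÷ lead(D) = 9x⁴ ÷ −3x² = −3x². Subtract (−3x²)·D = 9x⁴ + 18x³ − 3x². Remainder: 21x³ + 42x² − 7x.
Step 3: lead(21x³ + 42x² − 7x) ÷ lead(D) = 21x³ ÷ −3x² = −7x. Subtract (−7x)·D = 21x³ + 42x² − 7x. Remainder: 0.

Q = [4, -3, -7, 0]; R = [0]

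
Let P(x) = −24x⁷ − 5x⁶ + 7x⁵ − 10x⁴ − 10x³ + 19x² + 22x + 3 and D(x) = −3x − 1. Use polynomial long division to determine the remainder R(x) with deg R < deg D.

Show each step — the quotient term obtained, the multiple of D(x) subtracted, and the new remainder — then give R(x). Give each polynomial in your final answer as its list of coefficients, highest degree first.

Step 1: lead(−24x⁷ − 5x⁶ + 7x⁵ − 10x⁴ − 10x³ + 19x² + 22x + 3) ÷ lead(D) = −24x⁷ ÷ −3x = 8x⁶. Subtract (8x⁶)·D = −24x⁷ − 8x⁶. Remainder: 3x⁶ + 7x⁵ − 10x⁴ − 10x³ + 19x² + 22x + 3.
Step 2: lead(3x⁶ + 7x⁵ − 10x⁴ − 10x³ + 19x² + 22x + 3) ÷ lead(D) = 3x⁶ ÷ −3x = −x⁵. Subtract (−x⁵)·D = 3x⁶ + x⁵. Remainder: 6x⁵ − 10x⁴ − 10x³ + 19x² + 22x + 3.
Step 3: lead(6x⁵ − 10x⁴ − 10x³ + 19x² + 22x + 3) ÷ lead(D) = 6x⁵ ÷ −3x = −2x⁴. Subtract (−2x⁴)·D = 6x⁵ + 2x⁴. Remainder: −12x⁴ − 10x³ + 19x² + 22x + 3.
Step 4: lead(−12x⁴ − 10x³ + 19x² + 22x + 3) ÷ lead(D) = −12x⁴ ÷ −3x = 4x³. Subtract (4x³)·D = −12x⁴ − 4x³. Remainder: −6x³ + 19x² + 22x + 3.
Step 5: lead(−6x³ + 19x² + 22x + 3) ÷ lead(D) = −6x³ ÷ −3x = 2x². Subtract (2x²)·D = −6x³ − 2x². Remainder: 21x² + 22x + 3.
Step 6: lead(21x² + 22x + 3) ÷ lead(D) = 21x² ÷ −3x = −7x. Subtract (−7x)·D = 21x² + 7x. Remainder: 15x + 3.
Step 7: lead(15x + 3) ÷ lead(D) = 15x ÷ −3x = −5. Subtract (−5)·D = 15x + 5. Remainder: −2.

R = [-2]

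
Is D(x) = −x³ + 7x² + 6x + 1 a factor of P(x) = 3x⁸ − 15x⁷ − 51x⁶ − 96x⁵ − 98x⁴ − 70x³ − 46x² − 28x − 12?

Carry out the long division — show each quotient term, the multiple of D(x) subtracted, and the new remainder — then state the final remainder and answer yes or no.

R(x) = 5x² − 6x − 9, so D(x) is not a factor of P(x). no

Step 1: lead(3x⁸ − 15x⁷ − 51x⁶ − 96x⁵ − 98x⁴ − 70x³ − 46x² − 28x − 12) ÷ lead(D) = 3x⁸ ÷ −x³ = −3x⁵. Subtract (−3x⁵)·D = 3x⁸ − 21x⁷ − 18x⁶ − 3x⁵. Remainder: 6x⁷ − 33x⁶ − 93x⁵ − 98x⁴ − 70x³ − 46x² − 28x − 12.
Step 2: lead(6x⁷ − 33x⁶ − 93x⁵ − 98x⁴ − 70x³ − 46x² − 28x − 12) ÷ lead(D) = 6x⁷ ÷ −x³ = −6x⁴. Subtract (−6x⁴)·D = 6x⁷ − 42x⁶ − 36x⁵ − 6x⁴. Remainder: 9x⁶ − 57x⁵ − 92x⁴ − 70x³ − 46x² − 28x − 12.
Step 3: lead(9x⁶ − 57x⁵ − 92x⁴ − 70x³ − 46x² − 28x − 12) ÷ lead(D) = 9x⁶ ÷ −x³ = −9x³. Subtract (−9x³)·D = 9x⁶ − 63x⁵ − 54x⁴ − 9x³. Remainder: 6x⁵ − 38x⁴ − 61x³ − 46x² − 28x − 12.
Step 4: lead(6x⁵ − 38x⁴ − 61x³ − 46x² − 28x − 12) ÷ lead(D) = 6x⁵ ÷ −x³ = −6x². Subtract (−6x²)·D = 6x⁵ − 42x⁴ − 36x³ − 6x². Remainder: 4x⁴ − 25x³ − 40x² − 28x − 12.
Step 5: lead(4x⁴ − 25x³ − 40x² − 28x − 12) ÷ lead(D) = 4x⁴ ÷ −x³ = −4x. Subtract (−4x)·D = 4x⁴ − 28x³ − 24x² − 4x. Remainder: 3x³ − 16x² − 24x − 12.
Step 6: lead(3x³ − 16x² − 24x − 12) ÷ lead(D) = 3x³ ÷ −x³ = −3. Subtract (−3)·D = 3x³ − 21x² − 18x − 3. Remainder: 5x² − 6x − 9.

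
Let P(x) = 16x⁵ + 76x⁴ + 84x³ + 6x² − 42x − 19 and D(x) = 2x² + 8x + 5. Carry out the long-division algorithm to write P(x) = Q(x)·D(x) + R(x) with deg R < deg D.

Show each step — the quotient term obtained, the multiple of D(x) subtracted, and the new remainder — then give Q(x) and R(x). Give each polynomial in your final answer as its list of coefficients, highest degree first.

Step 1: lead(16x⁵ + 76x⁴ + 84x³ + 6x² − 42x − 19) ÷ lead(D) = 16x⁵ ÷ 2x² = 8x³. Subtract (8x³)·D = 16x⁵ + 64x⁴ + 40x³. Remainder: 12x⁴ + 44x³ + 6x² − 42x − 19.
Step 2: lead(12x⁴ + 44x³ + 6x² − 42x − 19) ÷ lead(D) = 12x⁴ ÷ 2x² = 6x². Subtract (6x²)·D = 12x⁴ + 48x³ + 30x². Remainder: −4x³ − 24x² − 42x − 19.
Step 3: lead(−4x³ − 24x² − 42x − 19) ÷ lead(D) = −4x³ ÷ 2x² = −2x. Subtract (−2x)·D = −4x³ − 16x² − 10x. Remainder: −8x² − 32x − 19.
Step 4: lead(−8x² − 32x − 19) ÷ lead(D) = −8x² ÷ 2x² = −4. Subtract (−4)·D = −8x² − 32x − 20. Remainder: 1.

Q = [8, 6, -2, -4]; R = [1]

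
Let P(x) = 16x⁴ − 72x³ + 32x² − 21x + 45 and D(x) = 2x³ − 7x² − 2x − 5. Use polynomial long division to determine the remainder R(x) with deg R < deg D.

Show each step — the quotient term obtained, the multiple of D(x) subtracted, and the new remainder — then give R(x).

Step 1: lead(16x⁴ − 72x³ + 32x² − 21x + 45) ÷ lead(D) = 16x⁴ ÷ 2x³ = 8x. Subtract (8x)·D = 16x⁴ − 56x³ − 16x² − 40x. Remainder: −16x³ + 48x² + 19x + 45.
Step 2: lead(−16x³ + 48x² + 19x + 45) ÷ lead(D) = −16x³ ÷ 2x³ = −8. Subtract (−8)·D = −16x³ + 56x² + 16x + 40. Remainder: −8x² + 3x + 5.

R(x) = −8x² + 3x + 5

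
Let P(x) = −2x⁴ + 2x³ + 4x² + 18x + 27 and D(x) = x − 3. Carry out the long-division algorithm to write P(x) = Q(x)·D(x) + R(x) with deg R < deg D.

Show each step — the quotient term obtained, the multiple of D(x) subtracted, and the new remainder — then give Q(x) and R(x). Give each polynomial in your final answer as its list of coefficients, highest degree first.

Step 1: lead(−2x⁴ + 2x³ + 4x² + 18x + 27) ÷ lead(D) = −2x⁴ ÷ x = −2x³. Subtract (−2x³)·D = −2x⁴ + 6x³. Remainder: −4x³ + 4x² + 18x + 27.
Step 2: lead(−4x³ + 4x² + 18x + 27) ÷ lead(D) = −4x³ ÷ x = −4x². Subtract (−4x²)·D = −4x³ + 12x². Remainder: −8x² + 18x + 27.
Step 3: lead(−8x² + 18x + 27) ÷ lead(D) = −8x² ÷ x = −8x. Subtract (−8x)·D = −8x² + 24x. Remainder: −6x + 27.
Step 4: lead(−6x + 27) ÷ lead(D) = −6x ÷ x = −6. Subtract (−6)·D = −6x + 18. Remainder: 9.

Q = [-2, -4, -8, -6]; R = [9]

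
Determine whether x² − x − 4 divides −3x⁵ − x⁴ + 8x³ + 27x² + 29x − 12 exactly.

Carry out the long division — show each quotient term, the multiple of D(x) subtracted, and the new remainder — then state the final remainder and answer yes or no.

Step 1: lead(−3x⁵ − x⁴ + 8x³ + 27x² + 29x − 12) ÷ lead(D) = −3x⁵ ÷ x² = −3x³. Subtract (−3x³)·D = −3x⁵ + 3x⁴ + 12x³. Remainder: −4x⁴ − 4x³ + 27x² + 29x − 12.
Step 2: lead(−4x⁴ − 4x³ + 27x² + 29x − 12) ÷ lead(D) = −4x⁴ ÷ x² = −4x². Subtract (−4x²)·D = −4x⁴ + 4x³ + 16x². Remainder: −8x³ + 11x² + 29x − 12.
Step 3: lead(−8x³ + 11x² + 29x − 12) ÷ lead(D) = −8x³ ÷ x² = −8x. Subtract (−8x)·D = −8x³ + 8x² + 32x. Remainder: 3x² − 3x − 12.
Step 4: lead(3x² − 3x − 12) ÷ lead(D) = 3x² ÷ x² = 3. Subtract (3)·D = 3x² − 3x − 12. Remainder: 0.

R(x) = 0, so D(x) is a factor of P(x). yes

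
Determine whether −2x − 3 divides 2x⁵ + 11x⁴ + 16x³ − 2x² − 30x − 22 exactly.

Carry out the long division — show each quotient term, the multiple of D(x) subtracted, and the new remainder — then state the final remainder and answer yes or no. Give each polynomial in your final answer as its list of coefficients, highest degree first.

Step 1: lead(2x⁵ + 11x⁴ + 16x³ − 2x² − 30x − 22) ÷ lead(D) = 2x⁵ ÷ −2x = −x⁴. Subtract (−x⁴)·D = 2x⁵ + 3x⁴. Remainder: 8x⁴ + 16x³ − 2x² − 30x − 22.
Step 2: lead(8x⁴ + 16x³ − 2x² − 30x − 22) ÷ lead(D) = 8x⁴ ÷ −2x = −4x³. Subtract (−4x³)·D = 8x⁴ + 12x³. Remainder: 4x³ − 2x² − 30x − 22.
Step 3: lead(4x³ − 2x² − 30x − 22) ÷ lead(D) = 4x³ ÷ −2x = −2x². Subtract (−2x²)·D = 4x³ + 6x². Remainder: −8x² − 30x − 22.
Step 4: lead(−8x² − 30x − 22) ÷ lead(D) = −8x² ÷ −2x = 4x. Subtract (4x)·D = −8x² − 12x. Remainder: −18x − 22.
Step 5: lead(−18x − 22) ÷ lead(D) = −18x ÷ −2x = 9. Subtract (9)·D = −18x − 27. Remainder: 5.

R = [5], so D(x) is not a factor of P(x). no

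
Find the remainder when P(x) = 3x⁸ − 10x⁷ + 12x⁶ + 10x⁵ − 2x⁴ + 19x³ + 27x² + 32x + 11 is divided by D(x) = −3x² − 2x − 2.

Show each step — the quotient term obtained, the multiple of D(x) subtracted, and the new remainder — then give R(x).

Step 1: lead(3x⁸ − 10x⁷ + 12x⁶ + 10x⁵ − 2x⁴ + 19x³ + 27x² + 32x + 11) ÷ lead(D) = 3x⁸ ÷ −3x² = −x⁶. Subtract (−x⁶)·D = 3x⁸ + 2x⁷ + 2x⁶. Remainder: −12x⁷ + 10x⁶ + 10x⁵ − 2x⁴ + 19x³ + 27x² + 32x + 11.
Step 2: lead(−12x⁷ + 10x⁶ + 10x⁵ − 2x⁴ + 19x³ + 27x² + 32x + 11) ÷ lead(D) = −12x⁷ ÷ −3x² = 4x⁵. Subtract (4x⁵)·D = −12x⁷ − 8x⁶ − 8x⁵. Remainder: 18x⁶ + 18x⁵ − 2x⁴ + 19x³ + 27x² + 32x + 11.
Step 3: lead(18x⁶ + 18x⁵ − 2x⁴ + 19x³ + 27x² + 32x + 11) ÷ lead(D) = 18x⁶ ÷ −3x² = −6x⁴. Subtract (−6x⁴)·D = 18x⁶ + 12x⁵ + 12x⁴. Remainder: 6x⁵ − 14x⁴ + 19x³ + 27x² + 32x + 11.
Step 4: lead(6x⁵ − 14x⁴ + 19x³ + 27x² + 32x + 11) ÷ lead(D) = 6x⁵ ÷ −3x² = −2x³. Subtract (−2x³)·D = 6x⁵ + 4x⁴ + 4x³. Remainder: −18x⁴ + 15x³ + 27x² + 32x + 11.
Step 5: lead(−18x⁴ + 15x³ + 27x² + 32x + 11) ÷ lead(D) = −18x⁴ ÷ −3x² = 6x². Subtract (6x²)·D = −18x⁴ − 12x³ − 12x². Remainder: 27x³ + 39x² + 32x + 11.
Step 6: lead(27x³ + 39x² + 32x + 11) ÷ lead(D) = 27x³ ÷ −3x² = −9x. Subtract (−9x)·D = 27x³ + 18x² + 18x. Remainder: 21x² + 14x + 11.
Step 7: lead(21x² + 14x + 11) ÷ lead(D) = 21x² ÷ −3x² = −7. Subtract (−7)·D = 21x² + 14x + 14. Remainder: −3.

R(x) = −3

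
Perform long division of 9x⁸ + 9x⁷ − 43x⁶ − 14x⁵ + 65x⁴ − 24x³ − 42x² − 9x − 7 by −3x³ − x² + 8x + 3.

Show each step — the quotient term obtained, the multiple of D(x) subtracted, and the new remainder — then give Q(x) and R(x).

Step 1: lead(9x⁸ + 9x⁷ − 43x⁶ − 14x⁵ + 65x⁴ − 24x³ − 42x² − 9x − 7) ÷ lead(D) = 9x⁸ ÷ −3x³ = −3x⁵. Subtract (−3x⁵)·D = 9x⁸ + 3x⁷ − 24x⁶ − 9x⁵. Remainder: 6x⁷ − 19x⁶ − 5x⁵ + 65x⁴ − 24x³ − 42x² − 9x − 7.
Step 2: lead(6x⁷ − 19x⁶ − 5x⁵ + 65x⁴ − 24x³ − 42x² − 9x − 7) ÷ lead(D) = 6x⁷ ÷ −3x³ = −2x⁴. Subtract (−2x⁴)·D = 6x⁷ + 2x⁶ − 16x⁵ − 6x⁴. Remainder: −21x⁶ + 11x⁵ + 71x⁴ − 24x³ − 42x² − 9x − 7.
Step 3: lead(−21x⁶ + 11x⁵ + 71x⁴ − 24x³ − 42x² − 9x − 7) ÷ lead(D) = −21x⁶ ÷ −3x³ = 7x³. Subtract (7x³)·D = −21x⁶ − 7x⁵ + 56x⁴ + 21x³. Remainder: 18x⁵ + 15x⁴ − 45x³ − 42x² − 9x − 7.
Step 4: lead(18x⁵ + 15x⁴ − 45x³ − 42x² − 9x − 7) ÷ lead(D) = 18x⁵ ÷ −3x³ = −6x². Subtract (−6x²)·D = 18x⁵ + 6x⁴ − 48x³ − 18x². Remainder: 9x⁴ + 3x³ − 24x² − 9x − 7.
Step 5: lead(9x⁴ + 3x³ − 24x² − 9x − 7) ÷ lead(D) = 9x⁴ ÷ −3x³ = −3x. Subtract (−3x)·D = 9x⁴ + 3x³ − 24x² − 9x. Remainder: −7.

Q(x) = −3x⁵ − 2x⁴ + 7x³ − 6x² − 3x; R(x) = −7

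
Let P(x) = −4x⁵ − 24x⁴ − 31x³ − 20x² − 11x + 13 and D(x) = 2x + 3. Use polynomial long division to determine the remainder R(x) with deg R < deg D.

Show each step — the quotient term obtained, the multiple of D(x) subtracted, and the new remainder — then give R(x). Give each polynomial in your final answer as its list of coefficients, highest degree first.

R = [-2]

Step 1: lead(−4x⁵ − 24x⁴ − 31x³ − 20x² − 11x + 13) ÷ lead(D) = −4x⁵ ÷ 2x = −2x⁴. Subtract (−2x⁴)·D = −4x⁵ − 6x⁴. Remainder: −18x⁴ − 31x³ − 20x² − 11x + 13.
Step 2: lead(−18x⁴ − 31x³ − 20x² − 11x + 13) ÷ lead(D) = −18x⁴ ÷ 2x = −9x³. Subtract (−9x³)·D = −18x⁴ − 27x³. Remainder: −4x³ − 20x² − 11x + 13.
Step 3: lead(−4x³ − 20x² − 11x + 13) ÷ lead(D) = −4x³ ÷ 2x = −2x². Subtract (−2x²)·D = −4x³ − 6x². Remainder: −14x² − 11x + 13.
Step 4: lead(−14x² − 11x + 13) ÷ lead(D) = −14x² ÷ 2x = −7x. Subtract (−7x)·D = −14x² − 21x. Remainder: 10x + 13.
Step 5: lead(10x + 13) ÷ lead(D) = 10x ÷ 2x = 5. Subtract (5)·D = 10x + 15. Remainder: −2.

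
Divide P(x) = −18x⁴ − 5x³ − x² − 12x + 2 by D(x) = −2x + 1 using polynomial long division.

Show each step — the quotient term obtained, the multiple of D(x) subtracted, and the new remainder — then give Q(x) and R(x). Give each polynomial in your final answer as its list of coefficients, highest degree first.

Q = [9, 7, 4, 8]; R = [-6]

Step 1: lead(−18x⁴ − 5x³ − x² − 12x + 2) ÷ lead(D) = −18x⁴ ÷ −2x = 9x³. Subtract (9x³)·D = −18x⁴ + 9x³. Remainder: −14x³ − x² − 12x + 2.
Step 2: lead(−14x³ − x² − 12x + 2) ÷ lead(D) = −14x³ ÷ −2x = 7x². Subtract (7x²)·D = −14x³ + 7x². Remainder: −8x² − 12x + 2.
Step 3: lead(−8x² − 12x + 2) ÷ lead(D) = −8x² ÷ −2x = 4x. Subtract (4x)·D = −8x² + 4x. Remainder: −16x + 2.
Step 4: lead(−16x + 2) ÷ lead(D) = −16x ÷ −2x = 8. Subtract (8)·D = −16x + 8. Remainder: −6.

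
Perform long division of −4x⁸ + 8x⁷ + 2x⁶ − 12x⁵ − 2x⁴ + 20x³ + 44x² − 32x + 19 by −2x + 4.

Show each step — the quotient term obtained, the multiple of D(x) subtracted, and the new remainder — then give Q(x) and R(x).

Step 1: lead(−4x⁸ + 8x⁷ + 2x⁶ − 12x⁵ − 2x⁴ + 20x³ + 44x² − 32x + 19) ÷ lead(D) = −4x⁸ ÷ −2x = 2x⁷. Subtract (2x⁷)·D = −4x⁸ + 8x⁷. Remainder: 2x⁶ − 12x⁵ − 2x⁴ + 20x³ + 44x² − 32x + 19.
Step 2: lead(2x⁶ − 12x⁵ − 2x⁴ + 20x³ + 44x² − 32x + 19) ÷ lead(D) = 2x⁶ ÷ −2x = −x⁵. Subtract (−x⁵)·D = 2x⁶ − 4x⁵. Remainder: −8x⁵ − 2x⁴ + 20x³ + 44x² − 32x + 19.
Step 3: lead(−8x⁵ − 2x⁴ + 20x³ + 44x² − 32x + 19) ÷ lead(D) = −8x⁵ ÷ −2x = 4x⁴. Subtract (4x⁴)·D = −8x⁵ + 16x⁴. Remainder: −18x⁴ + 20x³ + 44x² − 32x + 19.
Step 4: lead(−18x⁴ + 20x³ + 44x² − 32x + 19) ÷ lead(D) = −18x⁴ ÷ −2x = 9x³. Subtract (9x³)·D = −18x⁴ + 36x³. Remainder: −16x³ + 44x² − 32x + 19.
Step 5: lead(−16x³ + 44x² − 32x + 19) ÷ lead(D) = −16x³ ÷ −2x = 8x². Subtract (8x²)·D = −16x³ + 32x². Remainder: 12x² − 32x + 19.
Step 6: lead(12x² − 32x + 19) ÷ lead(D) = 12x² ÷ −2x = −6x. Subtract (−6x)·D = 12x² − 24x. Remainder: −8x + 19.
Step 7: lead(−8x + 19) ÷ lead(D) = −8x ÷ −2x = 4. Subtract (4)·D = −8x + 16. Remainder: 3.

Q(x) = 2x⁷ − x⁵ + 4x⁴ + 9x³ + 8x² − 6x + 4; R(x) = 3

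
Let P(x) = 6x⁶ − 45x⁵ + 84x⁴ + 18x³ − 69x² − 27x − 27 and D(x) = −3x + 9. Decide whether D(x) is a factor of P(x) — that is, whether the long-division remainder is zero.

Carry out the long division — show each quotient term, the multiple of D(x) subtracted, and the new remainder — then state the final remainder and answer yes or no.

R(x) = 0, so D(x) is a factor of P(x). yes

Step 1: lead(6x⁶ − 45x⁵ + 84x⁴ + 18x³ − 69x² − 27x − 27) ÷ lead(D) = 6x⁶ ÷ −3x = −2x⁵. Subtract (−2x⁵)·D = 6x⁶ − 18x⁵. Remainder: −27x⁵ + 84x⁴ + 18x³ − 69x² − 27x − 27.
Step 2: lead(−27x⁵ + 84x⁴ + 18x³ − 69x² − 27x − 27) ÷ lead(D) = −27x⁵ ÷ −3x = 9x⁴. Subtract (9x⁴)·D = −27x⁵ + 81x⁴. Remainder: 3x⁴ + 18x³ − 69x² − 27x − 27.
Step 3: lead(3x⁴ + 18x³ − 69x² − 27x − 27) ÷ lead(D) = 3x⁴ ÷ −3x = −x³. Subtract (−x³)·D = 3x⁴ − 9x³. Remainder: 27x³ − 69x² − 27x − 27.
Step 4: lead(27x³ − 69x² − 27x − 27) ÷ lead(D) = 27x³ ÷ −3x = −9x². Subtract (−9x²)·D = 27x³ − 81x². Remainder: 12x² − 27x − 27.
Step 5: lead(12x² − 27x − 27) ÷ lead(D) = 12x² ÷ −3x = −4x. Subtract (−4x)·D = 12x² − 36x. Remainder: 9x − 27.
Step 6: lead(9x − 27) ÷ lead(D) = 9x ÷ −3x = −3. Subtract (−3)·D = 9x − 27. Remainder: 0.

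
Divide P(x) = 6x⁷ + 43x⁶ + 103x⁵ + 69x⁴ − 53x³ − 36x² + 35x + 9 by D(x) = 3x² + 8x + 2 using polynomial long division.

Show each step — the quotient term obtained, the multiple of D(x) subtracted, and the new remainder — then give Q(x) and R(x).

Step 1: lead(6x⁷ + 43x⁶ + 103x⁵ + 69x⁴ − 53x³ − 36x² + 35x + 9) ÷ lead(D) = 6x⁷ ÷ 3x² = 2x⁵. Subtract (2x⁵)·D = 6x⁷ + 16x⁶ + 4x⁵. Remainder: 27x⁶ + 99x⁵ + 69x⁴ − 53x³ − 36x² + 35x + 9.
Step 2: lead(27x⁶ + 99x⁵ + 69x⁴ − 53x³ − 36x² + 35x + 9) ÷ lead(D) = 27x⁶ ÷ 3x² = 9x⁴. Subtract (9x⁴)·D = 27x⁶ + 72x⁵ + 18x⁴. Remainder: 27x⁵ + 51x⁴ − 53x³ − 36x² + 35x + 9.
Step 3: lead(27x⁵ + 51x⁴ − 53x³ − 36x² + 35x + 9) ÷ lead(D) = 27x⁵ ÷ 3x² = 9x³. Subtract (9x³)·D = 27x⁵ + 72x⁴ + 18x³. Remainder: −21x⁴ − 71x³ − 36x² + 35x + 9.
Step 4: lead(−21x⁴ − 71x³ − 36x² + 35x + 9) ÷ lead(D) = −21x⁴ ÷ 3x² = −7x². Subtract (−7x²)·D = −21x⁴ − 56x³ − 14x². Remainder: −15x³ − 22x² + 35x + 9.
Step 5: lead(−15x³ − 22x² + 35x + 9) ÷ lead(D) = −15x³ ÷ 3x² = −5x. Subtract (−5x)·D = −15x³ − 40x² − 10x. Remainder: 18x² + 45x + 9.
Step 6: lead(18x² + 45x + 9) ÷ lead(D) = 18x² ÷ 3x² = 6. Subtract (6)·D = 18x² + 48x + 12. Remainder: −3x − 3.

Q(x) = 2x⁵ + 9x⁴ + 9x³ − 7x² − 5x + 6; R(x) = −3x − 3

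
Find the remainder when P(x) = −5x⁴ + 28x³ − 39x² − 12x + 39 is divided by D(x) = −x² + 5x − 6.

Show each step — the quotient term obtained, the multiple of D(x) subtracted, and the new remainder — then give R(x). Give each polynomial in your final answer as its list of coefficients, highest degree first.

Step 1: lead(−5x⁴ + 28x³ − 39x² − 12x + 39) ÷ lead(D) = −5x⁴ ÷ −x² = 5x². Subtract (5x²)·D = −5x⁴ + 25x³ − 30x². Remainder: 3x³ − 9x² − 12x + 39.
Step 2: lead(3x³ − 9x² − 12x + 39) ÷ lead(D) = 3x³ ÷ −x² = −3x. Subtract (−3x)·D = 3x³ − 15x² + 18x. Remainder: 6x² − 30x + 39.
Step 3: lead(6x² − 30x + 39) ÷ lead(D) = 6x² ÷ −x² = −6. Subtract (−6)·D = 6x² − 30x + 36. Remainder: 3.

R = [3]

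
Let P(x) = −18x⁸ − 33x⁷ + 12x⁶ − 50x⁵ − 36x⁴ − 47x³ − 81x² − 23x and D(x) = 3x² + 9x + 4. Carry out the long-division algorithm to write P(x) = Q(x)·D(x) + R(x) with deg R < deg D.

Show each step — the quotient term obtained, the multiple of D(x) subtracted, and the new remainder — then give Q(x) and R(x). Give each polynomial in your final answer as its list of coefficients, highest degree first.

Q = [-6, 7, -9, 1, -3, -8, 1]; R = [-4]

Step 1: lead(−18x⁸ − 33x⁷ + 12x⁶ − 50x⁵ − 36x⁴ − 47x³ − 81x² − 23x) ÷ lead(D) = −18x⁸ ÷ 3x² = −6x⁶. Subtract (−6x⁶)·D = −18x⁸ − 54x⁷ − 24x⁶. Remainder: 21x⁷ + 36x⁶ − 50x⁵ − 36x⁴ − 47x³ − 81x² − 23x.
Step 2: lead(21x⁷ + 36x⁶ − 50x⁵ − 36x⁴ − 47x³ − 81x² − 23x) ÷ lead(D) = 21x⁷ ÷ 3x² = 7x⁵. Subtract (7x⁵)·D = 21x⁷ + 63x⁶ + 28x⁵. Remainder: −27x⁶ − 78x⁵ − 36x⁴ − 47x³ − 81x² − 23x.
Step 3: lead(−27x⁶ − 78x⁵ − 36x⁴ − 47x³ − 81x² − 23x) ÷ lead(D) = −27x⁶ ÷ 3x² = −9x⁴. Subtract (−9x⁴)·D = −27x⁶ − 81x⁵ − 36x⁴. Remainder: 3x⁵ − 47x³ − 81x² − 23x.
Step 4: lead(3x⁵ − 47x³ − 81x² − 23x) ÷ lead(D) = 3x⁵ ÷ 3x² = x³. Subtract (x³)·D = 3x⁵ + 9x⁴ + 4x³. Remainder: −9x⁴ − 51x³ − 81x² − 23x.
Step 5: lead(−9x⁴ − 51x³ − 81x² − 23x) ÷ lead(D) = −9x⁴ ÷ 3x² = −3x². Subtract (−3x²)·D = −9x⁴ − 27x³ − 12x². Remainder: −24x³ − 69x² − 23x.
Step 6: lead(−24x³ − 69x² − 23x) ÷ lead(D) = −24x³ ÷ 3x² = −8x. Subtract (−8x)·D = −24x³ − 72x² − 32x. Remainder: 3x² + 9x.
Step 7: lead(3x² + 9x) ÷ lead(D) = 3x² ÷ 3x² = 1. Subtract (1)·D = 3x² + 9x + 4. Remainder: −4.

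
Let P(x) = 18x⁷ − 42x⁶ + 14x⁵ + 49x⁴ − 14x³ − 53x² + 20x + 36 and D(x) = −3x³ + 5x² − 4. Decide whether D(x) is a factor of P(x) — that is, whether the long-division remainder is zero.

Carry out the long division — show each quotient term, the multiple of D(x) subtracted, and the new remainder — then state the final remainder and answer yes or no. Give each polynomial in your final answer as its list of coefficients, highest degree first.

Step 1: lead(18x⁷ − 42x⁶ + 14x⁵ + 49x⁴ − 14x³ − 53x² + 20x + 36) ÷ lead(D) = 18x⁷ ÷ −3x³ = −6x⁴. Subtract (−6x⁴)·D = 18x⁷ − 30x⁶ + 24x⁴. Remainder: −12x⁶ + 14x⁵ + 25x⁴ − 14x³ − 53x² + 20x + 36.
Step 2: lead(−12x⁶ + 14x⁵ + 25x⁴ − 14x³ − 53x² + 20x + 36) ÷ lead(D) = −12x⁶ ÷ −3x³ = 4x³. Subtract (4x³)·D = −12x⁶ + 20x⁵ − 16x³. Remainder: −6x⁵ + 25x⁴ + 2x³ − 53x² + 20x + 36.
Step 3: lead(−6x⁵ + 25x⁴ + 2x³ − 53x² + 20x + 36) ÷ lead(D) = −6x⁵ ÷ −3x³ = 2x². Subtract (2x²)·D = −6x⁵ + 10x⁴ − 8x². Remainder: 15x⁴ + 2x³ − 45x² + 20x + 36.
Step 4: lead(15x⁴ + 2x³ − 45x² + 20x + 36) ÷ lead(D) = 15x⁴ ÷ −3x³ = −5x. Subtract (−5x)·D = 15x⁴ − 25x³ + 20x. Remainder: 27x³ − 45x² + 36.
Step 5: lead(27x³ − 45x² + 36) ÷ lead(D) = 27x³ ÷ −3x³ = −9. Subtract (−9)·D = 27x³ − 45x² + 36. Remainder: 0.

R = [0], so D(x) is a factor of P(x). yes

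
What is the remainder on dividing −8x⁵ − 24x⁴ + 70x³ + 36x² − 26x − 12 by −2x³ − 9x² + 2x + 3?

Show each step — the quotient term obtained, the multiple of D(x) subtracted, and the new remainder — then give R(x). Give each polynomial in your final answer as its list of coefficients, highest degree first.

Step 1: lead(−8x⁵ − 24x⁴ + 70x³ + 36x² − 26x − 12) ÷ lead(D) = −8x⁵ ÷ −2x³ = 4x². Subtract (4x²)·D = −8x⁵ − 36x⁴ + 8x³ + 12x². Remainder: 12x⁴ + 62x³ + 24x² − 26x − 12.
Step 2: lead(12x⁴ + 62x³ + 24x² − 26x − 12) ÷ lead(D) = 12x⁴ ÷ −2x³ = −6x. Subtract (−6x)·D = 12x⁴ + 54x³ − 12x² − 18x. Remainder: 8x³ + 36x² − 8x − 12.
Step 3: lead(8x³ + 36x² − 8x − 12) ÷ lead(D) = 8x³ ÷ −2x³ = −4. Subtract (−4)·D = 8x³ + 36x² − 8x − 12. Remainder: 0.

R = [0]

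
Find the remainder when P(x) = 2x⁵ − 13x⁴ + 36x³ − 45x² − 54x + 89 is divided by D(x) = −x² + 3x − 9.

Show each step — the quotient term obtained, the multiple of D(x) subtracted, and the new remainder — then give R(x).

Step 1: lead(2x⁵ − 13x⁴ + 36x³ − 45x² − 54x + 89) ÷ lead(D) = 2x⁵ ÷ −x² = −2x³. Subtract (−2x³)·D = 2x⁵ − 6x⁴ + 18x³. Remainder: −7x⁴ + 18x³ − 45x² − 54x + 89.
Step 2: lead(−7x⁴ + 18x³ − 45x² − 54x + 89) ÷ lead(D) = −7x⁴ ÷ −x² = 7x². Subtract (7x²)·D = −7x⁴ + 21x³ − 63x². Remainder: −3x³ + 18x² − 54x + 89.
Step 3: lead(−3x³ + 18x² − 54x + 89) ÷ lead(D) = −3x³ ÷ −x² = 3x. Subtract (3x)·D = −3x³ + 9x² − 27x. Remainder: 9x² − 27x + 89.
Step 4: lead(9x² − 27x + 89) ÷ lead(D) = 9x² ÷ −x² = −9. Subtract (−9)·D = 9x² − 27x + 81. Remainder: 8.

R(x) = 8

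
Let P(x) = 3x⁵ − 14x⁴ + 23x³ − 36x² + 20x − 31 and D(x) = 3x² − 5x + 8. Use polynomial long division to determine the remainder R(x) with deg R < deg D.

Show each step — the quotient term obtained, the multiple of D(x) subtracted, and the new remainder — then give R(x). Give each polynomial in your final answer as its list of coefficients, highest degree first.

Step 1: lead(3x⁵ − 14x⁴ + 23x³ − 36x² + 20x − 31) ÷ lead(D) = 3x⁵ ÷ 3x² = x³. Subtract (x³)·D = 3x⁵ − 5x⁴ + 8x³. Remainder: −9x⁴ + 15x³ − 36x² + 20x − 31.
Step 2: lead(−9x⁴ + 15x³ − 36x² + 20x − 31) ÷ lead(D) = −9x⁴ ÷ 3x² = −3x². Subtract (−3x²)·D = −9x⁴ + 15x³ − 24x². Remainder: −12x² + 20x − 31.
Step 3: lead(−12x² + 20x − 31) ÷ lead(D) = −12x² ÷ 3x² = −4. Subtract (−4)·D = −12x² + 20x − 32. Remainder: 1.

R = [1]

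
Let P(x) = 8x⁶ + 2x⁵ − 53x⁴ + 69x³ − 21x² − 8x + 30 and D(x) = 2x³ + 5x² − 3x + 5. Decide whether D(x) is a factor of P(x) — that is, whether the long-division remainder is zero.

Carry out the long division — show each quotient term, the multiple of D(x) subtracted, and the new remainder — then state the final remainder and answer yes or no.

Step 1: lead(8x⁶ + 2x⁵ − 53x⁴ + 69x³ − 21x² − 8x + 30) ÷ lead(D) = 8x⁶ ÷ 2x³ = 4x³. Subtract (4x³)·D = 8x⁶ + 20x⁵ − 12x⁴ + 20x³. Remainder: −18x⁵ − 41x⁴ + 49x³ − 21x² − 8x + 30.
Step 2: lead(−18x⁵ − 41x⁴ + 49x³ − 21x² − 8x + 30) ÷ lead(D) = −18x⁵ ÷ 2x³ = −9x². Subtract (−9x²)·D = −18x⁵ − 45x⁴ + 27x³ − 45x². Remainder: 4x⁴ + 22x³ + 24x² − 8x + 30.
Step 3: lead(4x⁴ + 22x³ + 24x² − 8x + 30) ÷ lead(D) = 4x⁴ ÷ 2x³ = 2x. Subtract (2x)·D = 4x⁴ + 10x³ − 6x² + 10x. Remainder: 12x³ + 30x² − 18x + 30.
Step 4: lead(12x³ + 30x² − 18x + 30) ÷ lead(D) = 12x³ ÷ 2x³ = 6. Subtract (6)·D = 12x³ + 30x² − 18x + 30. Remainder: 0.

R(x) = 0, so D(x) is a factor of P(x). yes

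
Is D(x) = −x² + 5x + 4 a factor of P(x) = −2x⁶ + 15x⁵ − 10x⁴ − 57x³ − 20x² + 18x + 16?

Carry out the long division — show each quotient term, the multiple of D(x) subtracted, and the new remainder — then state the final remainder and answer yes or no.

R(x) = 8, so D(x) is not a factor of P(x). no

Step 1: lead(−2x⁶ + 15x⁵ − 10x⁴ − 57x³ − 20x² + 18x + 16) ÷ lead(D) = −2x⁶ ÷ −x² = 2x⁴. Subtract (2x⁴)·D = −2x⁶ + 10x⁵ + 8x⁴. Remainder: 5x⁵ − 18x⁴ − 57x³ − 20x² + 18x + 16.
Step 2: lead(5x⁵ − 18x⁴ − 57x³ − 20x² + 18x + 16) ÷ lead(D) = 5x⁵ ÷ −x² = −5x³. Subtract (−5x³)·D = 5x⁵ − 25x⁴ − 20x³. Remainder: 7x⁴ − 37x³ − 20x² + 18x + 16.
Step 3: lead(7x⁴ − 37x³ − 20x² + 18x + 16) ÷ lead(D) = 7x⁴ ÷ −x² = −7x². Subtract (−7x²)·D = 7x⁴ − 35x³ − 28x². Remainder: −2x³ + 8x² + 18x + 16.
Step 4: lead(−2x³ + 8x² + 18x + 16) ÷ lead(D) = −2x³ ÷ −x² = 2x. Subtract (2x)·D = −2x³ + 10x² + 8x. Remainder: −2x² + 10x + 16.
Step 5: lead(−2x² + 10x + 16) ÷ lead(D) = −2x² ÷ −x² = 2. Subtract (2)·D = −2x² + 10x + 8. Remainder: 8.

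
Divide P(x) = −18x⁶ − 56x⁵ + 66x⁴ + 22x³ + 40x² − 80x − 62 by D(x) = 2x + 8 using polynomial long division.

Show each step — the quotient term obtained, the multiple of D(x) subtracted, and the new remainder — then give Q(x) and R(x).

Q(x) = −9x⁵ + 8x⁴ + x³ + 7x² − 8x − 8; R(x) = 2

Step 1: lead(−18x⁶ − 56x⁵ + 66x⁴ + 22x³ + 40x² − 80x − 62) ÷ lead(D) = −18x⁶ ÷ 2x = −9x⁵. Subtract (−9x⁵)·D = −18x⁶ − 72x⁵. Remainder: 16x⁵ + 66x⁴ + 22x³ + 40x² − 80x − 62.
Step 2: lead(16x⁵ + 66x⁴ + 22x³ + 40x² − 80x − 62) ÷ lead(D) = 16x⁵ ÷ 2x = 8x⁴. Subtract (8x⁴)·D = 16x⁵ + 64x⁴. Remainder: 2x⁴ + 22x³ + 40x² − 80x − 62.
Step 3: lead(2x⁴ + 22x³ + 40x² − 80x − 62) ÷ lead(D) = 2x⁴ ÷ 2x = x³. Subtract (x³)·D = 2x⁴ + 8x³. Remainder: 14x³ + 40x² − 80x − 62.
Step 4: lead(14x³ + 40x² − 80x − 62) ÷ lead(D) = 14x³ ÷ 2x = 7x². Subtract (7x²)·D = 14x³ + 56x². Remainder: −16x² − 80x − 62.
Step 5: lead(−16x² − 80x − 62) ÷ lead(D) = −16x² ÷ 2x = −8x. Subtract (−8x)·D = −16x² − 64x. Remainder: −16x − 62.
Step 6: lead(−16x − 62) ÷ lead(D) = −16x ÷ 2x = −8. Subtract (−8)·D = −16x − 64. Remainder: 2.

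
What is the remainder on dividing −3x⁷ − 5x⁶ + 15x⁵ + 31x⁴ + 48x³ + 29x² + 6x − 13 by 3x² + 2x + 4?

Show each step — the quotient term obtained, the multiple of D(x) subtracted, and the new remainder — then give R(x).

Step 1: lead(−3x⁷ − 5x⁶ + 15x⁵ + 31x⁴ + 48x³ + 29x² + 6x − 13) ÷ lead(D) = −3x⁷ ÷ 3x² = −x⁵. Subtract (−x⁵)·D = −3x⁷ − 2x⁶ − 4x⁵. Remainder: −3x⁶ + 19x⁵ + 31x⁴ + 48x³ + 29x² + 6x − 13.
Step 2: lead(−3x⁶ + 19x⁵ + 31x⁴ + 48x³ + 29x² + 6x − 13) ÷ lead(D) = −3x⁶ ÷ 3x² = −x⁴. Subtract (−x⁴)·D = −3x⁶ − 2x⁵ − 4x⁴. Remainder: 21x⁵ + 35x⁴ + 48x³ + 29x² + 6x − 13.
Step 3: lead(21x⁵ + 35x⁴ + 48x³ + 29x² + 6x − 13) ÷ lead(D) = 21x⁵ ÷ 3x² = 7x³. Subtract (7x³)·D = 21x⁵ + 14x⁴ + 28x³. Remainder: 21x⁴ + 20x³ + 29x² + 6x − 13.
Step 4: lead(21x⁴ + 20x³ + 29x² + 6x − 13) ÷ lead(D) = 21x⁴ ÷ 3x² = 7x². Subtract (7x²)·D = 21x⁴ + 14x³ + 28x². Remainder: 6x³ + x² + 6x − 13.
Step 5: lead(6x³ + x² + 6x − 13) ÷ lead(D) = 6x³ ÷ 3x² = 2x. Subtract (2x)·D = 6x³ + 4x² + 8x. Remainder: −3x² − 2x − 13.
Step 6: lead(−3x² − 2x − 13) ÷ lead(D) = −3x² ÷ 3x² = −1. Subtract (−1)·D = −3x² − 2x − 4. Remainder: −9.

R(x) = −9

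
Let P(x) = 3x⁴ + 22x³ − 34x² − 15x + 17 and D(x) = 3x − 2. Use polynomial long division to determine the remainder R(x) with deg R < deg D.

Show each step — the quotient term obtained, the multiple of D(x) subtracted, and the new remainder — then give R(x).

R(x) = −1

Step 1: lead(3x⁴ + 22x³ − 34x² − 15x + 17) ÷ lead(D) = 3x⁴ ÷ 3x = x³. Subtract (x³)·D = 3x⁴ − 2x³. Remainder: 24x³ − 34x² − 15x + 17.
Step 2: lead(24x³ − 34x² − 15x + 17) ÷ lead(D) = 24x³ ÷ 3x = 8x². Subtract (8x²)·D = 24x³ − 16x². Remainder: −18x² − 15x + 17.
Step 3: lead(−18x² − 15x + 17) ÷ lead(D) = −18x² ÷ 3x = −6x. Subtract (−6x)·D = −18x² + 12x. Remainder: −27x + 17.
Step 4: lead(−27x + 17) ÷ lead(D) = −27x ÷ 3x = −9. Subtract (−9)·D = −27x + 18. Remainder: −1.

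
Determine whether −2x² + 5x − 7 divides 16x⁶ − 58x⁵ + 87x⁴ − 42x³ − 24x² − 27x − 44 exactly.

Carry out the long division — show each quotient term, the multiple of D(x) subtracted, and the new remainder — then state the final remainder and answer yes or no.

R(x) = −3x − 9, so D(x) is not a factor of P(x). no

Step 1: lead(16x⁶ − 58x⁵ + 87x⁴ − 42x³ − 24x² − 27x − 44) ÷ lead(D) = 16x⁶ ÷ −2x² = −8x⁴. Subtract (−8x⁴)·D = 16x⁶ − 40x⁵ + 56x⁴. Remainder: −18x⁵ + 31x⁴ − 42x³ − 24x² − 27x − 44.
Step 2: lead(−18x⁵ + 31x⁴ − 42x³ − 24x² − 27x − 44) ÷ lead(D) = −18x⁵ ÷ −2x² = 9x³. Subtract (9x³)·D = −18x⁵ + 45x⁴ − 63x³. Remainder: −14x⁴ + 21x³ − 24x² − 27x − 44.
Step 3: lead(−14x⁴ + 21x³ − 24x² − 27x − 44) ÷ lead(D) = −14x⁴ ÷ −2x² = 7x². Subtract (7x²)·D = −14x⁴ + 35x³ − 49x². Remainder: −14x³ + 25x² − 27x − 44.
Step 4: lead(−14x³ + 25x² − 27x − 44) ÷ lead(D) = −14x³ ÷ −2x² = 7x. Subtract (7x)·D = −14x³ + 35x² − 49x. Remainder: −10x² + 22x − 44.
Step 5: lead(−10x² + 22x − 44) ÷ lead(D) = −10x² ÷ −2x² = 5. Subtract (5)·D = −10x² + 25x − 35. Remainder: −3x − 9.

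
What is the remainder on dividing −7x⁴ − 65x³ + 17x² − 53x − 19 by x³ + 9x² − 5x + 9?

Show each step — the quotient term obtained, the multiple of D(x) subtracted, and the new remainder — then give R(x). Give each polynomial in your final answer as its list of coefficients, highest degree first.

Step 1: lead(−7x⁴ − 65x³ + 17x² − 53x − 19) ÷ lead(D) = −7x⁴ ÷ x³ = −7x. Subtract (−7x)·D = −7x⁴ − 63x³ + 35x² − 63x. Remainder: −2x³ − 18x² + 10x − 19.
Step 2: lead(−2x³ − 18x² + 10x − 19) ÷ lead(D) = −2x³ ÷ x³ = −2. Subtract (−2)·D = −2x³ − 18x² + 10x − 18. Remainder: −1.

R = [-1]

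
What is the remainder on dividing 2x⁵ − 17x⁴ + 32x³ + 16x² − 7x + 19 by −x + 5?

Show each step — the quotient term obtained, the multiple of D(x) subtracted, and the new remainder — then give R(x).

R(x) = 9

Step 1: lead(2x⁵ − 17x⁴ + 32x³ + 16x² − 7x + 19) ÷ lead(D) = 2x⁵ ÷ −x = −2x⁴. Subtract (−2x⁴)·D = 2x⁵ − 10x⁴. Remainder: −7x⁴ + 32x³ + 16x² − 7x + 19.
Step 2: lead(−7x⁴ + 32x³ + 16x² − 7x + 19) ÷ lead(D) = −7x⁴ ÷ −x = 7x³. Subtract (7x³)·D = −7x⁴ + 35x³. Remainder: −3x³ + 16x² − 7x + 19.
Step 3: lead(−3x³ + 16x² − 7x + 19) ÷ lead(D) = −3x³ ÷ −x = 3x². Subtract (3x²)·D = −3x³ + 15x². Remainder: x² − 7x + 19.
Step 4: lead(x² − 7x + 19) ÷ lead(D) = x² ÷ −x = −x. Subtract (−x)·D = x² − 5x. Remainder: −2x + 19.
Step 5: lead(−2x + 19) ÷ lead(D) = −2x ÷ −x = 2. Subtract (2)·D = −2x + 10. Remainder: 9.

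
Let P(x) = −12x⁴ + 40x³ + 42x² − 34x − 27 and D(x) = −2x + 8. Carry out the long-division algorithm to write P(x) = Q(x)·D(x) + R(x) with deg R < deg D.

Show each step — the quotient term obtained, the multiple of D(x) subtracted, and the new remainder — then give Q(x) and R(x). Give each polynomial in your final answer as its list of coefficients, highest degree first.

Q = [6, 4, -5, -3]; R = [-3]

Step 1: lead(−12x⁴ + 40x³ + 42x² − 34x − 27) ÷ lead(D) = −12x⁴ ÷ −2x = 6x³. Subtract (6x³)·D = −12x⁴ + 48x³. Remainder: −8x³ + 42x² − 34x − 27.
Step 2: lead(−8x³ + 42x² − 34x − 27) ÷ lead(D) = −8x³ ÷ −2x = 4x². Subtract (4x²)·D = −8x³ + 32x². Remainder: 10x² − 34x − 27.
Step 3: lead(10x² − 34x − 27) ÷ lead(D) = 10x² ÷ −2x = −5x. Subtract (−5x)·D = 10x² − 40x. Remainder: 6x − 27.
Step 4: lead(6x − 27) ÷ lead(D) = 6x ÷ −2x = −3. Subtract (−3)·D = 6x − 24. Remainder: −3.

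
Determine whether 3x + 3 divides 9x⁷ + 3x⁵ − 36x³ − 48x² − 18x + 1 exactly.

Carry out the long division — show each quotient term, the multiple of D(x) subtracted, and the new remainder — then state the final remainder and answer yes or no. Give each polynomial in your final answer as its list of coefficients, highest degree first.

R = [-5], so D(x) is not a factor of P(x). no

Step 1: lead(9x⁷ + 3x⁵ − 36x³ − 48x² − 18x + 1) ÷ lead(D) = 9x⁷ ÷ 3x = 3x⁶. Subtract (3x⁶)·D = 9x⁷ + 9x⁶. Remainder: −9x⁶ + 3x⁵ − 36x³ − 48x² − 18x + 1.
Step 2: lead(−9x⁶ + 3x⁵ − 36x³ − 48x² − 18x + 1) ÷ lead(D) = −9x⁶ ÷ 3x = −3x⁵. Subtract (−3x⁵)·D = −9x⁶ − 9x⁵. Remainder: 12x⁵ − 36x³ − 48x² − 18x + 1.
Step 3: lead(12x⁵ − 36x³ − 48x² − 18x + 1) ÷ lead(D) = 12x⁵ ÷ 3x = 4x⁴. Subtract (4x⁴)·D = 12x⁵ + 12x⁴. Remainder: −12x⁴ − 36x³ − 48x² − 18x + 1.
Step 4: lead(−12x⁴ − 36x³ − 48x² − 18x + 1) ÷ lead(D) = −12x⁴ ÷ 3x = −4x³. Subtract (−4x³)·D = −12x⁴ − 12x³. Remainder: −24x³ − 48x² − 18x + 1.
Step 5: lead(−24x³ − 48x² − 18x + 1) ÷ lead(D) = −24x³ ÷ 3x = −8x². Subtract (−8x²)·D = −24x³ − 24x². Remainder: −24x² − 18x + 1.
Step 6: lead(−24x² − 18x + 1) ÷ lead(D) = −24x² ÷ 3x = −8x. Subtract (−8x)·D = −24x² − 24x. Remainder: 6x + 1.
Step 7: lead(6x + 1) ÷ lead(D) = 6x ÷ 3x = 2. Subtract (2)·D = 6x + 6. Remainder: −5.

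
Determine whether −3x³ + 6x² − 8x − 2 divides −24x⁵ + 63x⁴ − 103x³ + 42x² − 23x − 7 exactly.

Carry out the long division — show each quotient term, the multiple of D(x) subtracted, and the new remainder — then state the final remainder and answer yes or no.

R(x) = −9x − 1, so D(x) is not a factor of P(x). no

Step 1: lead(−24x⁵ + 63x⁴ − 103x³ + 42x² − 23x − 7) ÷ lead(D) = −24x⁵ ÷ −3x³ = 8x². Subtract (8x²)·D = −24x⁵ + 48x⁴ − 64x³ − 16x². Remainder: 15x⁴ − 39x³ + 58x² − 23x − 7.
Step 2: lead(15x⁴ − 39x³ + 58x² − 23x − 7) ÷ lead(D) = 15x⁴ ÷ −3x³ = −5x. Subtract (−5x)·D = 15x⁴ − 30x³ + 40x² + 10x. Remainder: −9x³ + 18x² − 33x − 7.
Step 3: lead(−9x³ + 18x² − 33x − 7) ÷ lead(D) = −9x³ ÷ −3x³ = 3. Subtract (3)·D = −9x³ + 18x² − 24x − 6. Remainder: −9x − 1.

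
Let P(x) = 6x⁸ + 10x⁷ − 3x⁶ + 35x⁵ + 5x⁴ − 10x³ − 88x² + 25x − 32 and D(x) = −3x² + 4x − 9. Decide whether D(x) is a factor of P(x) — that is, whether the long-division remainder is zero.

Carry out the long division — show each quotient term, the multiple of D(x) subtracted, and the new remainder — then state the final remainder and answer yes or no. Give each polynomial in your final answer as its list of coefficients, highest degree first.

Step 1: lead(6x⁸ + 10x⁷ − 3x⁶ + 35x⁵ + 5x⁴ − 10x³ − 88x² + 25x − 32) ÷ lead(D) = 6x⁸ ÷ −3x² = −2x⁶. Subtract (−2x⁶)·D = 6x⁸ − 8x⁷ + 18x⁶. Remainder: 18x⁷ − 21x⁶ + 35x⁵ + 5x⁴ − 10x³ − 88x² + 25x − 32.
Step 2: lead(18x⁷ − 21x⁶ + 35x⁵ + 5x⁴ − 10x³ − 88x² + 25x − 32) ÷ lead(D) = 18x⁷ ÷ −3x² = −6x⁵. Subtract (−6x⁵)·D = 18x⁷ − 24x⁶ + 54x⁵. Remainder: 3x⁶ − 19x⁵ + 5x⁴ − 10x³ − 88x² + 25x − 32.
Step 3: lead(3x⁶ − 19x⁵ + 5x⁴ − 10x³ − 88x² + 25x − 32) ÷ lead(D) = 3x⁶ ÷ −3x² = −x⁴. Subtract (−x⁴)·D = 3x⁶ − 4x⁵ + 9x⁴. Remainder: −15x⁵ − 4x⁴ − 10x³ − 88x² + 25x − 32.
Step 4: lead(−15x⁵ − 4x⁴ − 10x³ − 88x² + 25x − 32) ÷ lead(D) = −15x⁵ ÷ −3x² = 5x³. Subtract (5x³)·D = −15x⁵ + 20x⁴ − 45x³. Remainder: −24x⁴ + 35x³ − 88x² + 25x − 32.
Step 5: lead(−24x⁴ + 35x³ − 88x² + 25x − 32) ÷ lead(D) = −24x⁴ ÷ −3x² = 8x². Subtract (8x²)·D = −24x⁴ + 32x³ − 72x². Remainder: 3x³ − 16x² + 25x − 32.
Step 6: lead(3x³ − 16x² + 25x − 32) ÷ lead(D) = 3x³ ÷ −3x² = −x. Subtract (−x)·D = 3x³ − 4x² + 9x. Remainder: −12x² + 16x − 32.
Step 7: lead(−12x² + 16x − 32) ÷ lead(D) = −12x² ÷ −3x² = 4. Subtract (4)·D = −12x² + 16x − 36. Remainder: 4.

R = [4], so D(x) is not a factor of P(x). no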